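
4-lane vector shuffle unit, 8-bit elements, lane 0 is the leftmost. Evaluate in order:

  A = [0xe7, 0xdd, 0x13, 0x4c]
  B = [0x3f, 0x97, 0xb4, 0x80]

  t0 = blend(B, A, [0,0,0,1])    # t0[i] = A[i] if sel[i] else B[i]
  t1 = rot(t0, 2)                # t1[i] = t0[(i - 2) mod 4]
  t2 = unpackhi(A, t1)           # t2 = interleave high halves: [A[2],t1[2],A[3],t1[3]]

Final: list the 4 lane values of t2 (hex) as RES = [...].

RES = [ 0x13  0x3f  0x4c  0x97 ]

  t0: 3f 97 b4 4c
  t1: b4 4c 3f 97
  t2: 13 3f 4c 97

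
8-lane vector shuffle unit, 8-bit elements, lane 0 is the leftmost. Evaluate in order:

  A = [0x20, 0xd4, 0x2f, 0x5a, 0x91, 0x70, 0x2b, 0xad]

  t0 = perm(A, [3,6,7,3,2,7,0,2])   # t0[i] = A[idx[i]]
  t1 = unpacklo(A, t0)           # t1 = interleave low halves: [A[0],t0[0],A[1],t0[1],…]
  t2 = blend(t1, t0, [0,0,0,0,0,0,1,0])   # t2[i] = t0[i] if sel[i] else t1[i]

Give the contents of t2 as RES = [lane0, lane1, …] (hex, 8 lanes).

t0 = [0x5a, 0x2b, 0xad, 0x5a, 0x2f, 0xad, 0x20, 0x2f]
t1 = [0x20, 0x5a, 0xd4, 0x2b, 0x2f, 0xad, 0x5a, 0x5a]
t2 = [0x20, 0x5a, 0xd4, 0x2b, 0x2f, 0xad, 0x20, 0x5a]

RES = [ 0x20  0x5a  0xd4  0x2b  0x2f  0xad  0x20  0x5a ]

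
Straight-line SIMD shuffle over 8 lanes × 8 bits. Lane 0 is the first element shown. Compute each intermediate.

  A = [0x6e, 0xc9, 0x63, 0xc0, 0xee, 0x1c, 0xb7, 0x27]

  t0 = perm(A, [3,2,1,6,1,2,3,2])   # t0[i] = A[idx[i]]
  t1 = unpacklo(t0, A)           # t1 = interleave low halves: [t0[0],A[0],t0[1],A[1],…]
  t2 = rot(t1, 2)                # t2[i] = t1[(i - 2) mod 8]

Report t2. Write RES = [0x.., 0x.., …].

  t0: c0 63 c9 b7 c9 63 c0 63
  t1: c0 6e 63 c9 c9 63 b7 c0
  t2: b7 c0 c0 6e 63 c9 c9 63

RES = [0xb7, 0xc0, 0xc0, 0x6e, 0x63, 0xc9, 0xc9, 0x63]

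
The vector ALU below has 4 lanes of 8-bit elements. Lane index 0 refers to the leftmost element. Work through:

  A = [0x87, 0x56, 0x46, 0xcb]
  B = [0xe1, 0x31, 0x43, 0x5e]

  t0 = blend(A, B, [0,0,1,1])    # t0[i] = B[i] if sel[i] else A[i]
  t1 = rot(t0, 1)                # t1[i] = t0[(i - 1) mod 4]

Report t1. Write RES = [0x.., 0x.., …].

RES = [ 0x5e  0x87  0x56  0x43 ]

t0 = [0x87, 0x56, 0x43, 0x5e]
t1 = [0x5e, 0x87, 0x56, 0x43]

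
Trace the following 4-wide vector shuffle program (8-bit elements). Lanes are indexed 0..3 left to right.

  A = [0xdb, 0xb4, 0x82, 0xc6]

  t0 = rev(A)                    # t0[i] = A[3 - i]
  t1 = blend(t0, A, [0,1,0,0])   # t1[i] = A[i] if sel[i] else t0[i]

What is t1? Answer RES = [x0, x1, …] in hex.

→ t0 |c6|82|b4|db|
→ t1 |c6|b4|b4|db|

RES = [ 0xc6  0xb4  0xb4  0xdb ]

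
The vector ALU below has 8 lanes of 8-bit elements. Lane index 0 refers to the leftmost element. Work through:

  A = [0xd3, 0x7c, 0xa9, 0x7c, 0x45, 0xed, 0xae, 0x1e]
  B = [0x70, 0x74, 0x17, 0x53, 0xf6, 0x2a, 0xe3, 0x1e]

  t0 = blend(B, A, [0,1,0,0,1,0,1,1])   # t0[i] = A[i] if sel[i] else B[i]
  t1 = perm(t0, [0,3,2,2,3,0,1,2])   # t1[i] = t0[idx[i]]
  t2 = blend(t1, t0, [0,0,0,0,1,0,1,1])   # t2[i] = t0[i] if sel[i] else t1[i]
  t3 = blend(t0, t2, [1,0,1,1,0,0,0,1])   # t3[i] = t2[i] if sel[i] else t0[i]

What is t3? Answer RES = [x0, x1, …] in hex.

  t0: 70 7c 17 53 45 2a ae 1e
  t1: 70 53 17 17 53 70 7c 17
  t2: 70 53 17 17 45 70 ae 1e
  t3: 70 7c 17 17 45 2a ae 1e

RES = [ 0x70  0x7c  0x17  0x17  0x45  0x2a  0xae  0x1e ]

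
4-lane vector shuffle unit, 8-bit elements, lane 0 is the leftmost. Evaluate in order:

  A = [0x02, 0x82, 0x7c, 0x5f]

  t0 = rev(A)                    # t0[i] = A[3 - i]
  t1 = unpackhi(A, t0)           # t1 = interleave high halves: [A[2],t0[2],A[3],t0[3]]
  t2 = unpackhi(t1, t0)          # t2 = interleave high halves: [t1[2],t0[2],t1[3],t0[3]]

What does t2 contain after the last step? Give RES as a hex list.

RES = [ 0x5f  0x82  0x02  0x02 ]

→ t0 |5f|7c|82|02|
→ t1 |7c|82|5f|02|
→ t2 |5f|82|02|02|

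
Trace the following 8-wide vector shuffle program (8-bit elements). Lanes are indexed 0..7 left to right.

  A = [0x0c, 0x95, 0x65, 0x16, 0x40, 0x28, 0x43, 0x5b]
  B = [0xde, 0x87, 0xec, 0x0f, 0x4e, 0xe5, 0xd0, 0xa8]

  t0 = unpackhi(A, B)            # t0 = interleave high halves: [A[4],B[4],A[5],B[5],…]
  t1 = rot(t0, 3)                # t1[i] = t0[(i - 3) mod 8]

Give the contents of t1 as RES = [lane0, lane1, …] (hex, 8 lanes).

  t0: 40 4e 28 e5 43 d0 5b a8
  t1: d0 5b a8 40 4e 28 e5 43

RES = [ 0xd0  0x5b  0xa8  0x40  0x4e  0x28  0xe5  0x43 ]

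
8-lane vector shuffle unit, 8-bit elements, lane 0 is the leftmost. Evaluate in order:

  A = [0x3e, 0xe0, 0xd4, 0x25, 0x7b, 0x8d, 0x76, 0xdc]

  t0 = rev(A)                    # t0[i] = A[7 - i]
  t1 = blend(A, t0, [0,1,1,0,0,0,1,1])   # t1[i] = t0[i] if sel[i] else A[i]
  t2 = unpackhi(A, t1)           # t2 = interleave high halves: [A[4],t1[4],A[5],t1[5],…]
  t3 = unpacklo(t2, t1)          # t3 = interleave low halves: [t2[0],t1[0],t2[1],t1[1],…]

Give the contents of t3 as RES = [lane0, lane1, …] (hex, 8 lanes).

RES = [ 0x7b  0x3e  0x7b  0x76  0x8d  0x8d  0x8d  0x25 ]

→ t0 |dc|76|8d|7b|25|d4|e0|3e|
→ t1 |3e|76|8d|25|7b|8d|e0|3e|
→ t2 |7b|7b|8d|8d|76|e0|dc|3e|
→ t3 |7b|3e|7b|76|8d|8d|8d|25|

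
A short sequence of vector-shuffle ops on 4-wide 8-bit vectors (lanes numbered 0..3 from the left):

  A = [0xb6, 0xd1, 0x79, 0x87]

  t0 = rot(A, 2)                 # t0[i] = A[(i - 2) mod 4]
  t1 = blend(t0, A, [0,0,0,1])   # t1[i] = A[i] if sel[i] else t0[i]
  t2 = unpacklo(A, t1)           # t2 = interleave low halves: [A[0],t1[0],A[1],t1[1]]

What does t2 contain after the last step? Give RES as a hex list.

  t0: 79 87 b6 d1
  t1: 79 87 b6 87
  t2: b6 79 d1 87

RES = [ 0xb6  0x79  0xd1  0x87 ]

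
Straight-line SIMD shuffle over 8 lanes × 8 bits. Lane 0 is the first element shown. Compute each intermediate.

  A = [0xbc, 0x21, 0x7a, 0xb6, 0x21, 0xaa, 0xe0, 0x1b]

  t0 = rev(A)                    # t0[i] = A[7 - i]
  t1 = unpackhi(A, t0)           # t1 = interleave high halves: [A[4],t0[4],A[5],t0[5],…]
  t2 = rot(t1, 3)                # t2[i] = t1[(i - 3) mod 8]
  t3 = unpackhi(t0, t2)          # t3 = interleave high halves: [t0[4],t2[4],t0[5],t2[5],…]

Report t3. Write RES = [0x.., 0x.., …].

t0 = [0x1b, 0xe0, 0xaa, 0x21, 0xb6, 0x7a, 0x21, 0xbc]
t1 = [0x21, 0xb6, 0xaa, 0x7a, 0xe0, 0x21, 0x1b, 0xbc]
t2 = [0x21, 0x1b, 0xbc, 0x21, 0xb6, 0xaa, 0x7a, 0xe0]
t3 = [0xb6, 0xb6, 0x7a, 0xaa, 0x21, 0x7a, 0xbc, 0xe0]

RES = [ 0xb6  0xb6  0x7a  0xaa  0x21  0x7a  0xbc  0xe0 ]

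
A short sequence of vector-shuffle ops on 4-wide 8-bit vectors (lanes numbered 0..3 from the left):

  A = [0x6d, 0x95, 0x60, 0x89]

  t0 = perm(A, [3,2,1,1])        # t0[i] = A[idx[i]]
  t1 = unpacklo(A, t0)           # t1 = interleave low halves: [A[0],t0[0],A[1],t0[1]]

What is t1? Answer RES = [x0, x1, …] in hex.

t0 = [0x89, 0x60, 0x95, 0x95]
t1 = [0x6d, 0x89, 0x95, 0x60]

RES = [ 0x6d  0x89  0x95  0x60 ]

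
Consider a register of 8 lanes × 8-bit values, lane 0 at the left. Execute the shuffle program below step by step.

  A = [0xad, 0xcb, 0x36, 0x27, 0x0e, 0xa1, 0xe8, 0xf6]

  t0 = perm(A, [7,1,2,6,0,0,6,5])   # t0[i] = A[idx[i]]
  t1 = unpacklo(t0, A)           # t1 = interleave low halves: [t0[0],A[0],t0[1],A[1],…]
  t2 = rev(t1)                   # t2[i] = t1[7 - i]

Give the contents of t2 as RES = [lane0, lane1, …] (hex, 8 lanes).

→ t0 |f6|cb|36|e8|ad|ad|e8|a1|
→ t1 |f6|ad|cb|cb|36|36|e8|27|
→ t2 |27|e8|36|36|cb|cb|ad|f6|

RES = [ 0x27  0xe8  0x36  0x36  0xcb  0xcb  0xad  0xf6 ]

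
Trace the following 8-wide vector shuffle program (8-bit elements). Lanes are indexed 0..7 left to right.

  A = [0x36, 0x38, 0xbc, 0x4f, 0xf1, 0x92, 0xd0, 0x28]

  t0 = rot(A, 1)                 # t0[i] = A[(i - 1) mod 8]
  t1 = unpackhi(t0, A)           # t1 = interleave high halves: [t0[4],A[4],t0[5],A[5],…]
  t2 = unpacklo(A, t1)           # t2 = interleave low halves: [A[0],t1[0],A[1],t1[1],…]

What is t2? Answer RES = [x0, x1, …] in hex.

t0 = [0x28, 0x36, 0x38, 0xbc, 0x4f, 0xf1, 0x92, 0xd0]
t1 = [0x4f, 0xf1, 0xf1, 0x92, 0x92, 0xd0, 0xd0, 0x28]
t2 = [0x36, 0x4f, 0x38, 0xf1, 0xbc, 0xf1, 0x4f, 0x92]

RES = [ 0x36  0x4f  0x38  0xf1  0xbc  0xf1  0x4f  0x92 ]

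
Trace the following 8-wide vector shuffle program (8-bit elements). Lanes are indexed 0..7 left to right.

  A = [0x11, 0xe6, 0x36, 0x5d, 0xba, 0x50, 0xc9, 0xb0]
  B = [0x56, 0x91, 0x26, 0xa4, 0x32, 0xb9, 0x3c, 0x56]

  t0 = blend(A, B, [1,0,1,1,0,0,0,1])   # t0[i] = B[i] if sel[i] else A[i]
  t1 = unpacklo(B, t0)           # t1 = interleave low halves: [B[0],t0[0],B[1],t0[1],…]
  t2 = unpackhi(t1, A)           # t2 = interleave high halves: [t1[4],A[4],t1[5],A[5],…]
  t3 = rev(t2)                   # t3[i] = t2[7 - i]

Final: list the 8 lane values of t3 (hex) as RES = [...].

→ t0 |56|e6|26|a4|ba|50|c9|56|
→ t1 |56|56|91|e6|26|26|a4|a4|
→ t2 |26|ba|26|50|a4|c9|a4|b0|
→ t3 |b0|a4|c9|a4|50|26|ba|26|

RES = [ 0xb0  0xa4  0xc9  0xa4  0x50  0x26  0xba  0x26 ]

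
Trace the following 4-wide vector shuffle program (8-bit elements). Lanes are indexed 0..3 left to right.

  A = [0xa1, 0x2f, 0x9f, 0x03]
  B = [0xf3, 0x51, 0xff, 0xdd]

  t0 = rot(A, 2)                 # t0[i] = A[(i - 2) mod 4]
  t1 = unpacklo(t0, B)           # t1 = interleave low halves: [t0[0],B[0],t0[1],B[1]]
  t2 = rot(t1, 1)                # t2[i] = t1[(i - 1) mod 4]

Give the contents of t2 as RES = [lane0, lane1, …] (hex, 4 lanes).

RES = [ 0x51  0x9f  0xf3  0x03 ]

→ t0 |9f|03|a1|2f|
→ t1 |9f|f3|03|51|
→ t2 |51|9f|f3|03|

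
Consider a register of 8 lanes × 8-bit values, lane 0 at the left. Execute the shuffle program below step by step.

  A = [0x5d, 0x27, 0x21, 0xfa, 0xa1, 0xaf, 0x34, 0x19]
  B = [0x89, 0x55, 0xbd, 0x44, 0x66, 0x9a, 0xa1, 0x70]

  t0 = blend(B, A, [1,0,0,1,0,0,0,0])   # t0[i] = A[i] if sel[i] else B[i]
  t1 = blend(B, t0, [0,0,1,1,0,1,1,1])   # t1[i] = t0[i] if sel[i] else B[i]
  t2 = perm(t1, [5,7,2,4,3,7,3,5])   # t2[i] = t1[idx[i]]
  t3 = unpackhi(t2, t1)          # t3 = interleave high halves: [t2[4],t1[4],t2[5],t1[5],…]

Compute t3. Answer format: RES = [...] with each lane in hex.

RES = [0xfa, 0x66, 0x70, 0x9a, 0xfa, 0xa1, 0x9a, 0x70]

→ t0 |5d|55|bd|fa|66|9a|a1|70|
→ t1 |89|55|bd|fa|66|9a|a1|70|
→ t2 |9a|70|bd|66|fa|70|fa|9a|
→ t3 |fa|66|70|9a|fa|a1|9a|70|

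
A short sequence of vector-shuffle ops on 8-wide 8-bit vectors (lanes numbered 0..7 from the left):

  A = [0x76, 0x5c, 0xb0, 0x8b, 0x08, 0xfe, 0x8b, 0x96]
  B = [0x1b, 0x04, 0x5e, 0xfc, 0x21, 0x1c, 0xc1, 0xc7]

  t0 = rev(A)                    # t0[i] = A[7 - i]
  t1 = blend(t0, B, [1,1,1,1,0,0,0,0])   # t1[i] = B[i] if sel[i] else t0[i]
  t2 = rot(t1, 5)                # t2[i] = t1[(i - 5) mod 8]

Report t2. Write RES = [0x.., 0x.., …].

→ t0 |96|8b|fe|08|8b|b0|5c|76|
→ t1 |1b|04|5e|fc|8b|b0|5c|76|
→ t2 |fc|8b|b0|5c|76|1b|04|5e|

RES = [ 0xfc  0x8b  0xb0  0x5c  0x76  0x1b  0x04  0x5e ]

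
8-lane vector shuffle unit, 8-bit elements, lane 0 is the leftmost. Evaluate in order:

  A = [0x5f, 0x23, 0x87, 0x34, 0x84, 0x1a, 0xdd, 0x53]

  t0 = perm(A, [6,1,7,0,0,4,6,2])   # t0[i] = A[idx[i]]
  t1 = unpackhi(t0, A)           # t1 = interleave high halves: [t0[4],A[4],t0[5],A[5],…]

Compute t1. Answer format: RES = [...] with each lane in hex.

→ t0 |dd|23|53|5f|5f|84|dd|87|
→ t1 |5f|84|84|1a|dd|dd|87|53|

RES = [0x5f, 0x84, 0x84, 0x1a, 0xdd, 0xdd, 0x87, 0x53]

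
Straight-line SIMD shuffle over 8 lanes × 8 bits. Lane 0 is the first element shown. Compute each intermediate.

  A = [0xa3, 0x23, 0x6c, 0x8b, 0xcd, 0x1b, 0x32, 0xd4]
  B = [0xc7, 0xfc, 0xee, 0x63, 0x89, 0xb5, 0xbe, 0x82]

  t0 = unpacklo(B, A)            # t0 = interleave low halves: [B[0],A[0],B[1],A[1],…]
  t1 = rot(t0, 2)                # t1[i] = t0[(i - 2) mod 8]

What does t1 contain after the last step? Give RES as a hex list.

RES = [0x63, 0x8b, 0xc7, 0xa3, 0xfc, 0x23, 0xee, 0x6c]

→ t0 |c7|a3|fc|23|ee|6c|63|8b|
→ t1 |63|8b|c7|a3|fc|23|ee|6c|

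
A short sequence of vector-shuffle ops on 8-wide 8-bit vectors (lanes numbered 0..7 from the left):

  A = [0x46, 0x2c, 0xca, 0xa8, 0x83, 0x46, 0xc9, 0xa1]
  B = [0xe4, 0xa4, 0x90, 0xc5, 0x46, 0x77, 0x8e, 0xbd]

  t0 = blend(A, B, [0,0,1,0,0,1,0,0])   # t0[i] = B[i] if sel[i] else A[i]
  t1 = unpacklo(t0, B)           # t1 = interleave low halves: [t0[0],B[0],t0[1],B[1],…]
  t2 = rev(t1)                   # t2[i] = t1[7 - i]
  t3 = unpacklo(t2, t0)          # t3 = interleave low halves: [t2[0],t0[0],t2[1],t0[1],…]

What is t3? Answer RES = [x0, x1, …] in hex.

RES = [0xc5, 0x46, 0xa8, 0x2c, 0x90, 0x90, 0x90, 0xa8]

t0 = [0x46, 0x2c, 0x90, 0xa8, 0x83, 0x77, 0xc9, 0xa1]
t1 = [0x46, 0xe4, 0x2c, 0xa4, 0x90, 0x90, 0xa8, 0xc5]
t2 = [0xc5, 0xa8, 0x90, 0x90, 0xa4, 0x2c, 0xe4, 0x46]
t3 = [0xc5, 0x46, 0xa8, 0x2c, 0x90, 0x90, 0x90, 0xa8]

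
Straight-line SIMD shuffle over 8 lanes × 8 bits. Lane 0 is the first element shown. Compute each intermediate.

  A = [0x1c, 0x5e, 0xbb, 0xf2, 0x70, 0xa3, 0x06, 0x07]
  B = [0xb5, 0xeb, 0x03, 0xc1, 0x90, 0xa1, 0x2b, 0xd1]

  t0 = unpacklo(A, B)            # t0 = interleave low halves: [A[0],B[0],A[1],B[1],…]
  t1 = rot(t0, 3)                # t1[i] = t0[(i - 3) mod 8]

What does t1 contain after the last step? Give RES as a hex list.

RES = [ 0x03  0xf2  0xc1  0x1c  0xb5  0x5e  0xeb  0xbb ]

t0 = [0x1c, 0xb5, 0x5e, 0xeb, 0xbb, 0x03, 0xf2, 0xc1]
t1 = [0x03, 0xf2, 0xc1, 0x1c, 0xb5, 0x5e, 0xeb, 0xbb]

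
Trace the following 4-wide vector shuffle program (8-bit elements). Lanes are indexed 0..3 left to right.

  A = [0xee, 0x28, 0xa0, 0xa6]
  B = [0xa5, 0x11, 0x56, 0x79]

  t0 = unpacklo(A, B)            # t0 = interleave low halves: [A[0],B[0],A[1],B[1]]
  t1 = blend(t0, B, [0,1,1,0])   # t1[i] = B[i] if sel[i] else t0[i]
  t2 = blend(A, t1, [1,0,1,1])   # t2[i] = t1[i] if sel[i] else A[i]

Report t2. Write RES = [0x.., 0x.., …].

  t0: ee a5 28 11
  t1: ee 11 56 11
  t2: ee 28 56 11

RES = [ 0xee  0x28  0x56  0x11 ]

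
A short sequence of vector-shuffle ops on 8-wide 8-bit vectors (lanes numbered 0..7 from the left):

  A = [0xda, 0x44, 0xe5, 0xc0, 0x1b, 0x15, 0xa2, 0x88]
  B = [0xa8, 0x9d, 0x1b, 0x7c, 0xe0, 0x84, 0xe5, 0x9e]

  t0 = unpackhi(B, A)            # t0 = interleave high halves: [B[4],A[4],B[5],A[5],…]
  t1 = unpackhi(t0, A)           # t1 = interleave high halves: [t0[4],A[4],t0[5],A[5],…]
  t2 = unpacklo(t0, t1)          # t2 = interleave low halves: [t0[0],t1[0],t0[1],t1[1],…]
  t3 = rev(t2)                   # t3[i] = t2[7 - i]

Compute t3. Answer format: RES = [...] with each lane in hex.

RES = [0x15, 0x15, 0xa2, 0x84, 0x1b, 0x1b, 0xe5, 0xe0]

  t0: e0 1b 84 15 e5 a2 9e 88
  t1: e5 1b a2 15 9e a2 88 88
  t2: e0 e5 1b 1b 84 a2 15 15
  t3: 15 15 a2 84 1b 1b e5 e0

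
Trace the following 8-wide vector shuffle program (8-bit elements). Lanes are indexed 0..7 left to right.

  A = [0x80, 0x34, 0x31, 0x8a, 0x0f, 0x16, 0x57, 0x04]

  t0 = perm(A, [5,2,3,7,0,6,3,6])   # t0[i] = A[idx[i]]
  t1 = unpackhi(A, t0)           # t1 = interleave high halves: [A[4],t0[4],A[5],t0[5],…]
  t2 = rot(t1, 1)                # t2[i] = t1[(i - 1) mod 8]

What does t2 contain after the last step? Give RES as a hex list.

  t0: 16 31 8a 04 80 57 8a 57
  t1: 0f 80 16 57 57 8a 04 57
  t2: 57 0f 80 16 57 57 8a 04

RES = [0x57, 0x0f, 0x80, 0x16, 0x57, 0x57, 0x8a, 0x04]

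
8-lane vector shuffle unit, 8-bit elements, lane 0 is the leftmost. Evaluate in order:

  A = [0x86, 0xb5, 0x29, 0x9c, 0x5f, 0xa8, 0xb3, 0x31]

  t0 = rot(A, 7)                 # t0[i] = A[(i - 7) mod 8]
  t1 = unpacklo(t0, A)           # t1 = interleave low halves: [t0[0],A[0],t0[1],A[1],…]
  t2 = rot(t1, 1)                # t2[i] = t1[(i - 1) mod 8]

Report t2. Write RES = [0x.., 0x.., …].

RES = [ 0x9c  0xb5  0x86  0x29  0xb5  0x9c  0x29  0x5f ]

t0 = [0xb5, 0x29, 0x9c, 0x5f, 0xa8, 0xb3, 0x31, 0x86]
t1 = [0xb5, 0x86, 0x29, 0xb5, 0x9c, 0x29, 0x5f, 0x9c]
t2 = [0x9c, 0xb5, 0x86, 0x29, 0xb5, 0x9c, 0x29, 0x5f]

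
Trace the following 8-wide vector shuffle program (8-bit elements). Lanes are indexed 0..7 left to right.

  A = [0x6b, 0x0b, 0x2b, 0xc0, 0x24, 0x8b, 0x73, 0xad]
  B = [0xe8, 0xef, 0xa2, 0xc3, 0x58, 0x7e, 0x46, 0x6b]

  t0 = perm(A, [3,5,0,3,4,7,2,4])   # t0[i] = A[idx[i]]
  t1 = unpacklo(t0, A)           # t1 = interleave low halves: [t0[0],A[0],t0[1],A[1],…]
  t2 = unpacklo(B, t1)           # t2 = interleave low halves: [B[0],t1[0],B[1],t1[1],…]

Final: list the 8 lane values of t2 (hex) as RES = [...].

RES = [0xe8, 0xc0, 0xef, 0x6b, 0xa2, 0x8b, 0xc3, 0x0b]

→ t0 |c0|8b|6b|c0|24|ad|2b|24|
→ t1 |c0|6b|8b|0b|6b|2b|c0|c0|
→ t2 |e8|c0|ef|6b|a2|8b|c3|0b|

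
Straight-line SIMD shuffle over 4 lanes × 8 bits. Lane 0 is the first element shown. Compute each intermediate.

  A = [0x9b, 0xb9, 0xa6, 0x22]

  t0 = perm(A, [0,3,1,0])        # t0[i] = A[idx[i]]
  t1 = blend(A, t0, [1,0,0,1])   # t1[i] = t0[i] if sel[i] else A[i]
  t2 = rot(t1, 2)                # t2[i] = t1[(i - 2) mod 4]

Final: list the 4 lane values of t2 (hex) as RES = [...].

RES = [0xa6, 0x9b, 0x9b, 0xb9]

  t0: 9b 22 b9 9b
  t1: 9b b9 a6 9b
  t2: a6 9b 9b b9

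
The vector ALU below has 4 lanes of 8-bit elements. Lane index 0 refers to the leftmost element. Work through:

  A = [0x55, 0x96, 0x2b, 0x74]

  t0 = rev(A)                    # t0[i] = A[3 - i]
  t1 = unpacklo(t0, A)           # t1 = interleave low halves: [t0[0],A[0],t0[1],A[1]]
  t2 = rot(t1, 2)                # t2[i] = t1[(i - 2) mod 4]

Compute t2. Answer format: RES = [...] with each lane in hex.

RES = [0x2b, 0x96, 0x74, 0x55]

  t0: 74 2b 96 55
  t1: 74 55 2b 96
  t2: 2b 96 74 55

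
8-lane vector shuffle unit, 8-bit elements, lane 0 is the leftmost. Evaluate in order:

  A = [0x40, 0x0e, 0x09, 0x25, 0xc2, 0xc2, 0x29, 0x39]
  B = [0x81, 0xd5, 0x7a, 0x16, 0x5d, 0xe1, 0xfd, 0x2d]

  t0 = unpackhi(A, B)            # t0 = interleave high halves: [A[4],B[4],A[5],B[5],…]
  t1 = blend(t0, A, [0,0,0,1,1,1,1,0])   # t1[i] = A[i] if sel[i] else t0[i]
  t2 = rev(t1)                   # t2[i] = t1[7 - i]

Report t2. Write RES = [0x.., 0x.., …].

t0 = [0xc2, 0x5d, 0xc2, 0xe1, 0x29, 0xfd, 0x39, 0x2d]
t1 = [0xc2, 0x5d, 0xc2, 0x25, 0xc2, 0xc2, 0x29, 0x2d]
t2 = [0x2d, 0x29, 0xc2, 0xc2, 0x25, 0xc2, 0x5d, 0xc2]

RES = [ 0x2d  0x29  0xc2  0xc2  0x25  0xc2  0x5d  0xc2 ]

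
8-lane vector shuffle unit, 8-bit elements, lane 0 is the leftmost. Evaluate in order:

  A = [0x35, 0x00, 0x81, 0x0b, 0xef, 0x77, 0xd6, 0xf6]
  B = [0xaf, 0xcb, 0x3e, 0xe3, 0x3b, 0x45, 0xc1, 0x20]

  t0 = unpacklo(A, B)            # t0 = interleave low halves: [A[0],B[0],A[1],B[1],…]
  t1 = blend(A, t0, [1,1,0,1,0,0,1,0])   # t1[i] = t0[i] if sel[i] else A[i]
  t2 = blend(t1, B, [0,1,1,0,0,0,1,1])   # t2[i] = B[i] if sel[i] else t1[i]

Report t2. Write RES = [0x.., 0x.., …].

t0 = [0x35, 0xaf, 0x00, 0xcb, 0x81, 0x3e, 0x0b, 0xe3]
t1 = [0x35, 0xaf, 0x81, 0xcb, 0xef, 0x77, 0x0b, 0xf6]
t2 = [0x35, 0xcb, 0x3e, 0xcb, 0xef, 0x77, 0xc1, 0x20]

RES = [ 0x35  0xcb  0x3e  0xcb  0xef  0x77  0xc1  0x20 ]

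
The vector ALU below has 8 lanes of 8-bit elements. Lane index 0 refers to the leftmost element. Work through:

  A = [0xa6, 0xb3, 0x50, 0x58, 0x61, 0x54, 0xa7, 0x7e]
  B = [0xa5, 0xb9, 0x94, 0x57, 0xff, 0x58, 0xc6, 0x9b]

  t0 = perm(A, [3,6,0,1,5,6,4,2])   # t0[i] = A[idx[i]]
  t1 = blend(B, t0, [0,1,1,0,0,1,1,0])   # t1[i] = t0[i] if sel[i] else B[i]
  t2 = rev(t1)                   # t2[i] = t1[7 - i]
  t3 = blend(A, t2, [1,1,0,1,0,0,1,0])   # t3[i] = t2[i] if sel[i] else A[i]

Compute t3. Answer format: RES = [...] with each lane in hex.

→ t0 |58|a7|a6|b3|54|a7|61|50|
→ t1 |a5|a7|a6|57|ff|a7|61|9b|
→ t2 |9b|61|a7|ff|57|a6|a7|a5|
→ t3 |9b|61|50|ff|61|54|a7|7e|

RES = [ 0x9b  0x61  0x50  0xff  0x61  0x54  0xa7  0x7e ]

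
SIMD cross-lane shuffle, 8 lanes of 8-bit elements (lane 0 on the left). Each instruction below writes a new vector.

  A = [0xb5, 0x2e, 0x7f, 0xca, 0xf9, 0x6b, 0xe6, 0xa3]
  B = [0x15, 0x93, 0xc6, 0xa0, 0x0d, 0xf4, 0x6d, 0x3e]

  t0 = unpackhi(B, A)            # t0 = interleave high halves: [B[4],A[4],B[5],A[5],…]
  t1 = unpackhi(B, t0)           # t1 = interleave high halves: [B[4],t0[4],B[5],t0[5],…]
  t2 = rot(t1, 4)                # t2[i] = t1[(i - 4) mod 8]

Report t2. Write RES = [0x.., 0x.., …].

→ t0 |0d|f9|f4|6b|6d|e6|3e|a3|
→ t1 |0d|6d|f4|e6|6d|3e|3e|a3|
→ t2 |6d|3e|3e|a3|0d|6d|f4|e6|

RES = [0x6d, 0x3e, 0x3e, 0xa3, 0x0d, 0x6d, 0xf4, 0xe6]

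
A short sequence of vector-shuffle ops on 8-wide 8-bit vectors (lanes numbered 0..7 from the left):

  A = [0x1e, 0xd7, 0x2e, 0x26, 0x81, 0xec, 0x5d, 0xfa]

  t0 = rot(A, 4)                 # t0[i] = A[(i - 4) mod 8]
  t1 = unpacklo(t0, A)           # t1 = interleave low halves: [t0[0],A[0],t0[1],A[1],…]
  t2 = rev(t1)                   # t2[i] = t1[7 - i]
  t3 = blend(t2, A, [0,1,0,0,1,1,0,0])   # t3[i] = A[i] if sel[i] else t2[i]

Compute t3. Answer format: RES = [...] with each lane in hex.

t0 = [0x81, 0xec, 0x5d, 0xfa, 0x1e, 0xd7, 0x2e, 0x26]
t1 = [0x81, 0x1e, 0xec, 0xd7, 0x5d, 0x2e, 0xfa, 0x26]
t2 = [0x26, 0xfa, 0x2e, 0x5d, 0xd7, 0xec, 0x1e, 0x81]
t3 = [0x26, 0xd7, 0x2e, 0x5d, 0x81, 0xec, 0x1e, 0x81]

RES = [ 0x26  0xd7  0x2e  0x5d  0x81  0xec  0x1e  0x81 ]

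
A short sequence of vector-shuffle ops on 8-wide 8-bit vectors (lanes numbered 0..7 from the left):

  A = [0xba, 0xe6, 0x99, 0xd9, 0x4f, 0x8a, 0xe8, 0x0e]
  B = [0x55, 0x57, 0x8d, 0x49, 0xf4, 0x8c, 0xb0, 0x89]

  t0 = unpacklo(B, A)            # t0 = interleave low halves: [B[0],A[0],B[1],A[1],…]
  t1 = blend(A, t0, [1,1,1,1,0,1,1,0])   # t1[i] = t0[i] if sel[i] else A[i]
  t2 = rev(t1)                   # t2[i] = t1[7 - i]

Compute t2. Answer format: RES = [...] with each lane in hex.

RES = [0x0e, 0x49, 0x99, 0x4f, 0xe6, 0x57, 0xba, 0x55]

  t0: 55 ba 57 e6 8d 99 49 d9
  t1: 55 ba 57 e6 4f 99 49 0e
  t2: 0e 49 99 4f e6 57 ba 55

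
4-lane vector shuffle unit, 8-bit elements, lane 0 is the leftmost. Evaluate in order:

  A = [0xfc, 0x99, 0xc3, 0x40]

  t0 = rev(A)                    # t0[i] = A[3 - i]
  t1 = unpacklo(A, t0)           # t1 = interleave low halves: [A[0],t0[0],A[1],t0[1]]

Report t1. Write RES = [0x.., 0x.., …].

→ t0 |40|c3|99|fc|
→ t1 |fc|40|99|c3|

RES = [0xfc, 0x40, 0x99, 0xc3]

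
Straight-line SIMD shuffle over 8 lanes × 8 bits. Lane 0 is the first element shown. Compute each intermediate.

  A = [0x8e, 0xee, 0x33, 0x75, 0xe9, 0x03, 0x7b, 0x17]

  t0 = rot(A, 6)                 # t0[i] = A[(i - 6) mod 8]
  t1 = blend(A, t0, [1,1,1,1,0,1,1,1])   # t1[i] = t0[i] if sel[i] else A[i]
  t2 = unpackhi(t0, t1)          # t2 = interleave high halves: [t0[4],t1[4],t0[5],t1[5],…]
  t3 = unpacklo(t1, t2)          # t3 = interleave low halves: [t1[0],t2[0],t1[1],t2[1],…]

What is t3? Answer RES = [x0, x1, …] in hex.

  t0: 33 75 e9 03 7b 17 8e ee
  t1: 33 75 e9 03 e9 17 8e ee
  t2: 7b e9 17 17 8e 8e ee ee
  t3: 33 7b 75 e9 e9 17 03 17

RES = [ 0x33  0x7b  0x75  0xe9  0xe9  0x17  0x03  0x17 ]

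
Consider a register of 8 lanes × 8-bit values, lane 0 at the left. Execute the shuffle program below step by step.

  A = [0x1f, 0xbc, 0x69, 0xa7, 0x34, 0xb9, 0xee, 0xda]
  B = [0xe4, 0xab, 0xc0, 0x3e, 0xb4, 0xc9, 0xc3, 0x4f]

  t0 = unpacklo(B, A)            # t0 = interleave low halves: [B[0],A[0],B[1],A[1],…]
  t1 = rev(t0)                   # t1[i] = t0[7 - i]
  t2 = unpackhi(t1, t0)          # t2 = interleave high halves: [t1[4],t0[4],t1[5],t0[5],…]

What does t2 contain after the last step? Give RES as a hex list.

RES = [0xbc, 0xc0, 0xab, 0x69, 0x1f, 0x3e, 0xe4, 0xa7]

t0 = [0xe4, 0x1f, 0xab, 0xbc, 0xc0, 0x69, 0x3e, 0xa7]
t1 = [0xa7, 0x3e, 0x69, 0xc0, 0xbc, 0xab, 0x1f, 0xe4]
t2 = [0xbc, 0xc0, 0xab, 0x69, 0x1f, 0x3e, 0xe4, 0xa7]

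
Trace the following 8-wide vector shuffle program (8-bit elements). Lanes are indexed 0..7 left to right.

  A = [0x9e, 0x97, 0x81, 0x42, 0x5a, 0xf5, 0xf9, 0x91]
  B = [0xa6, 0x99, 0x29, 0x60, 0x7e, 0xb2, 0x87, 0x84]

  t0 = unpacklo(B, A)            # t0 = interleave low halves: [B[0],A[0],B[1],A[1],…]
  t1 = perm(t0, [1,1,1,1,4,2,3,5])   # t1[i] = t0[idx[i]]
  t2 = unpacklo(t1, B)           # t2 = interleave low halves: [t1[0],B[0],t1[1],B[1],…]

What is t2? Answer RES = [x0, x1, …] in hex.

RES = [0x9e, 0xa6, 0x9e, 0x99, 0x9e, 0x29, 0x9e, 0x60]

t0 = [0xa6, 0x9e, 0x99, 0x97, 0x29, 0x81, 0x60, 0x42]
t1 = [0x9e, 0x9e, 0x9e, 0x9e, 0x29, 0x99, 0x97, 0x81]
t2 = [0x9e, 0xa6, 0x9e, 0x99, 0x9e, 0x29, 0x9e, 0x60]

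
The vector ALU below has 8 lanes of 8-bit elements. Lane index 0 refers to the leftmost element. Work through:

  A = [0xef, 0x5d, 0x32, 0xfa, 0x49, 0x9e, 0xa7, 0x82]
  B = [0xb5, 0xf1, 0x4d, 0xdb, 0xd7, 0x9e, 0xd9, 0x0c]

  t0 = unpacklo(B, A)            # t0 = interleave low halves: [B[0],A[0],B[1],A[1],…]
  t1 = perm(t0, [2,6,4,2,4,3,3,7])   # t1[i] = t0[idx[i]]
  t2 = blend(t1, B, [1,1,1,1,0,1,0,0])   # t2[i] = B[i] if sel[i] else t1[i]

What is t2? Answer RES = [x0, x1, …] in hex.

t0 = [0xb5, 0xef, 0xf1, 0x5d, 0x4d, 0x32, 0xdb, 0xfa]
t1 = [0xf1, 0xdb, 0x4d, 0xf1, 0x4d, 0x5d, 0x5d, 0xfa]
t2 = [0xb5, 0xf1, 0x4d, 0xdb, 0x4d, 0x9e, 0x5d, 0xfa]

RES = [0xb5, 0xf1, 0x4d, 0xdb, 0x4d, 0x9e, 0x5d, 0xfa]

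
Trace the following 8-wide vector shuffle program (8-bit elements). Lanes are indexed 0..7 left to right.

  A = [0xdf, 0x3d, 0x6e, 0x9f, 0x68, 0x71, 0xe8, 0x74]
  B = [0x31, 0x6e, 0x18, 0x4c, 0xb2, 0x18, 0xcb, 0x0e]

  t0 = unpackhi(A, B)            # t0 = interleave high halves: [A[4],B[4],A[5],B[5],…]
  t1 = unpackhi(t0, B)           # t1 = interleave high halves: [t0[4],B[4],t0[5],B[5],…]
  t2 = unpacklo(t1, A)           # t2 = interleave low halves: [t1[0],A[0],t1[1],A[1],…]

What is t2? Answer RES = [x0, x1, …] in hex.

RES = [0xe8, 0xdf, 0xb2, 0x3d, 0xcb, 0x6e, 0x18, 0x9f]

t0 = [0x68, 0xb2, 0x71, 0x18, 0xe8, 0xcb, 0x74, 0x0e]
t1 = [0xe8, 0xb2, 0xcb, 0x18, 0x74, 0xcb, 0x0e, 0x0e]
t2 = [0xe8, 0xdf, 0xb2, 0x3d, 0xcb, 0x6e, 0x18, 0x9f]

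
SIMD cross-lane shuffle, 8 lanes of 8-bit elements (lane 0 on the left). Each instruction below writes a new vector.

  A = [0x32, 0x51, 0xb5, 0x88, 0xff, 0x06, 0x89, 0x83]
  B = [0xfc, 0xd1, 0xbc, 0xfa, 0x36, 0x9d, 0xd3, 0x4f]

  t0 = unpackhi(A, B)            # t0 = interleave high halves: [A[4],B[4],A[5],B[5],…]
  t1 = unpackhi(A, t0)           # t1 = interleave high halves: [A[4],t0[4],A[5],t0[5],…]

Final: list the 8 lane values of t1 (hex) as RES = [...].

RES = [ 0xff  0x89  0x06  0xd3  0x89  0x83  0x83  0x4f ]

  t0: ff 36 06 9d 89 d3 83 4f
  t1: ff 89 06 d3 89 83 83 4f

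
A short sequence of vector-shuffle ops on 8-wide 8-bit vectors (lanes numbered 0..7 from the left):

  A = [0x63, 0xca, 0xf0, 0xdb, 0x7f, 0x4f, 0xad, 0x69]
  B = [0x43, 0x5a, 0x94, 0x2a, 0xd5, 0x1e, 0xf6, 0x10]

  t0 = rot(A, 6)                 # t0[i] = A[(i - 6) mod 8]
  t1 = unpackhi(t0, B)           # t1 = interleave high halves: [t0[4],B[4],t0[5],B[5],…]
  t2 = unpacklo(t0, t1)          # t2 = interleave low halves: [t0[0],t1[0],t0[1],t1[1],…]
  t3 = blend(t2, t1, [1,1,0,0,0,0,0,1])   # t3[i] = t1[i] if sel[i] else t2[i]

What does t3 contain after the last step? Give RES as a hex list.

RES = [0xad, 0xd5, 0xdb, 0xd5, 0x7f, 0x69, 0x4f, 0x10]

t0 = [0xf0, 0xdb, 0x7f, 0x4f, 0xad, 0x69, 0x63, 0xca]
t1 = [0xad, 0xd5, 0x69, 0x1e, 0x63, 0xf6, 0xca, 0x10]
t2 = [0xf0, 0xad, 0xdb, 0xd5, 0x7f, 0x69, 0x4f, 0x1e]
t3 = [0xad, 0xd5, 0xdb, 0xd5, 0x7f, 0x69, 0x4f, 0x10]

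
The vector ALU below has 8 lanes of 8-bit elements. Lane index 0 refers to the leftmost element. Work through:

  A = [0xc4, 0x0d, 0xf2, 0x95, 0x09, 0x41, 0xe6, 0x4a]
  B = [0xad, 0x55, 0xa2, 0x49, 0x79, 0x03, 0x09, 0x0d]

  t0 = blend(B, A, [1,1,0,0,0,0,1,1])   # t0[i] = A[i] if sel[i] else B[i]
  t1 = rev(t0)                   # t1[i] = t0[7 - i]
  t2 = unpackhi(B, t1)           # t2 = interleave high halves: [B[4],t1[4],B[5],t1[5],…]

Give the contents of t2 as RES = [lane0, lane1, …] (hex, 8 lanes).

RES = [0x79, 0x49, 0x03, 0xa2, 0x09, 0x0d, 0x0d, 0xc4]

t0 = [0xc4, 0x0d, 0xa2, 0x49, 0x79, 0x03, 0xe6, 0x4a]
t1 = [0x4a, 0xe6, 0x03, 0x79, 0x49, 0xa2, 0x0d, 0xc4]
t2 = [0x79, 0x49, 0x03, 0xa2, 0x09, 0x0d, 0x0d, 0xc4]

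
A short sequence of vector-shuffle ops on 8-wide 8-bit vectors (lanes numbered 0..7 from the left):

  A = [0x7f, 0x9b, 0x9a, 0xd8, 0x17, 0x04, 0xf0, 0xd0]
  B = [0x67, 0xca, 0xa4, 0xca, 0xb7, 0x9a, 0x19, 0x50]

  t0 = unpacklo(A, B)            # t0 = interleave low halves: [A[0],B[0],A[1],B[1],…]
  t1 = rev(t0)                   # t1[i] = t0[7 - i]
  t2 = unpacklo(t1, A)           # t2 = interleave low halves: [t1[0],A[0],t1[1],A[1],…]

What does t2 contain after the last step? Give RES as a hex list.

  t0: 7f 67 9b ca 9a a4 d8 ca
  t1: ca d8 a4 9a ca 9b 67 7f
  t2: ca 7f d8 9b a4 9a 9a d8

RES = [0xca, 0x7f, 0xd8, 0x9b, 0xa4, 0x9a, 0x9a, 0xd8]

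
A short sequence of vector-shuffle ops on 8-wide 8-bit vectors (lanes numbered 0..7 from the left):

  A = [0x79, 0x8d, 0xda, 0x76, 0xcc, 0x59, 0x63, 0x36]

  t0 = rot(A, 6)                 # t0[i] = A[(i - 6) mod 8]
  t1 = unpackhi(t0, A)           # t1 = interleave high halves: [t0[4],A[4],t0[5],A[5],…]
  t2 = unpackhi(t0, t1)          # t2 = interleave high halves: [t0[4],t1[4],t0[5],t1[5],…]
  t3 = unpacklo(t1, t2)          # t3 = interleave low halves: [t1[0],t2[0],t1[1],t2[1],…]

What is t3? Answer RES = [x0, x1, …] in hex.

→ t0 |da|76|cc|59|63|36|79|8d|
→ t1 |63|cc|36|59|79|63|8d|36|
→ t2 |63|79|36|63|79|8d|8d|36|
→ t3 |63|63|cc|79|36|36|59|63|

RES = [ 0x63  0x63  0xcc  0x79  0x36  0x36  0x59  0x63 ]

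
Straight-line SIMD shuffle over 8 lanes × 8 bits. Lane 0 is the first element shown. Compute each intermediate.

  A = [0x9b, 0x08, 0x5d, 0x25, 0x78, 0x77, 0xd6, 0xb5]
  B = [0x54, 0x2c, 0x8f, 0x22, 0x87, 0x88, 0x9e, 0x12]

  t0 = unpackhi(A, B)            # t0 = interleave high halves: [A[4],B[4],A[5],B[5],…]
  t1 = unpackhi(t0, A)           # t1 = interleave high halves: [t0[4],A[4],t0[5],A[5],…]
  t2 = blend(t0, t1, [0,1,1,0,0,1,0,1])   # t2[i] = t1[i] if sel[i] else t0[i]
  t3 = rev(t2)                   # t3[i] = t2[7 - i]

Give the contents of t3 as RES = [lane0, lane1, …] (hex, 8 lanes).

RES = [ 0xb5  0xb5  0xd6  0xd6  0x88  0x9e  0x78  0x78 ]

→ t0 |78|87|77|88|d6|9e|b5|12|
→ t1 |d6|78|9e|77|b5|d6|12|b5|
→ t2 |78|78|9e|88|d6|d6|b5|b5|
→ t3 |b5|b5|d6|d6|88|9e|78|78|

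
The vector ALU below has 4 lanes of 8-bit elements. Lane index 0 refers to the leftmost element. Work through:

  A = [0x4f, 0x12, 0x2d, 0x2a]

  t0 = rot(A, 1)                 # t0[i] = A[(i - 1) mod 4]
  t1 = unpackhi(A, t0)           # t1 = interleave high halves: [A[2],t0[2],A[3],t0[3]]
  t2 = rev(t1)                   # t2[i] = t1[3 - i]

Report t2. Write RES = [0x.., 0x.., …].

RES = [0x2d, 0x2a, 0x12, 0x2d]

t0 = [0x2a, 0x4f, 0x12, 0x2d]
t1 = [0x2d, 0x12, 0x2a, 0x2d]
t2 = [0x2d, 0x2a, 0x12, 0x2d]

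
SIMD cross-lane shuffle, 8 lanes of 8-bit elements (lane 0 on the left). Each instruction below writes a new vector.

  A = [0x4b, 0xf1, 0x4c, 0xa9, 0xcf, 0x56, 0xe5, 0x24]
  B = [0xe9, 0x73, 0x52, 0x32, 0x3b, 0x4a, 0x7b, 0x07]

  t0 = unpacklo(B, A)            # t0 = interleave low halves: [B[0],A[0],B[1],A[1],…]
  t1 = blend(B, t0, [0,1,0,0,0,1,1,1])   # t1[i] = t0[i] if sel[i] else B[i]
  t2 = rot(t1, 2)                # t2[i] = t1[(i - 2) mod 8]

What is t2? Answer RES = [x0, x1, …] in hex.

RES = [ 0x32  0xa9  0xe9  0x4b  0x52  0x32  0x3b  0x4c ]

→ t0 |e9|4b|73|f1|52|4c|32|a9|
→ t1 |e9|4b|52|32|3b|4c|32|a9|
→ t2 |32|a9|e9|4b|52|32|3b|4c|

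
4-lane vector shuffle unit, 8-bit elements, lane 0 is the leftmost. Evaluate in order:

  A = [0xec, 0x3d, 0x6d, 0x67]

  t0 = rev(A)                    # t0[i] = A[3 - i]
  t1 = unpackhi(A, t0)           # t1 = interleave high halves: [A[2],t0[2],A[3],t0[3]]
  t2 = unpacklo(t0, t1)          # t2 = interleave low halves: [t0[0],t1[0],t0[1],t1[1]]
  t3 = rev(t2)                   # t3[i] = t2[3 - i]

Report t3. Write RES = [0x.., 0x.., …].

  t0: 67 6d 3d ec
  t1: 6d 3d 67 ec
  t2: 67 6d 6d 3d
  t3: 3d 6d 6d 67

RES = [ 0x3d  0x6d  0x6d  0x67 ]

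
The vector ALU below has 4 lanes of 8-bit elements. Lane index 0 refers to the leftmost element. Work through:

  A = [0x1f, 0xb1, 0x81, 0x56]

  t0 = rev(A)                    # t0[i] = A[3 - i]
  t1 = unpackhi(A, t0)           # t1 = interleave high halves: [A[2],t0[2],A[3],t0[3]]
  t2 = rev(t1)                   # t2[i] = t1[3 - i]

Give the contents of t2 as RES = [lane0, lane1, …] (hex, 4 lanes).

  t0: 56 81 b1 1f
  t1: 81 b1 56 1f
  t2: 1f 56 b1 81

RES = [0x1f, 0x56, 0xb1, 0x81]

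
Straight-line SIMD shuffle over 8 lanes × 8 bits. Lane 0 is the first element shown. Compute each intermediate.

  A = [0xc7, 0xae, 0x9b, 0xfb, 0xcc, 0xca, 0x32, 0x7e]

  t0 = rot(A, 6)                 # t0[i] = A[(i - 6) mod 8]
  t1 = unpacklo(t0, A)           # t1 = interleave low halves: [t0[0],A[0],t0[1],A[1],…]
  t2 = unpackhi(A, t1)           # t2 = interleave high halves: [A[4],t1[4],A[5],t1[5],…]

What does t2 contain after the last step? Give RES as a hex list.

t0 = [0x9b, 0xfb, 0xcc, 0xca, 0x32, 0x7e, 0xc7, 0xae]
t1 = [0x9b, 0xc7, 0xfb, 0xae, 0xcc, 0x9b, 0xca, 0xfb]
t2 = [0xcc, 0xcc, 0xca, 0x9b, 0x32, 0xca, 0x7e, 0xfb]

RES = [0xcc, 0xcc, 0xca, 0x9b, 0x32, 0xca, 0x7e, 0xfb]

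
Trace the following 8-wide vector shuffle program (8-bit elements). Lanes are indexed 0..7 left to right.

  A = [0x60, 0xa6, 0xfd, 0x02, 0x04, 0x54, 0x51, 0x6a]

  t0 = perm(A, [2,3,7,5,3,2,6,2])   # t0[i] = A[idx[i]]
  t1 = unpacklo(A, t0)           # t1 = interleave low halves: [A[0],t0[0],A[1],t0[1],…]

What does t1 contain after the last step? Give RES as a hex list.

RES = [0x60, 0xfd, 0xa6, 0x02, 0xfd, 0x6a, 0x02, 0x54]

→ t0 |fd|02|6a|54|02|fd|51|fd|
→ t1 |60|fd|a6|02|fd|6a|02|54|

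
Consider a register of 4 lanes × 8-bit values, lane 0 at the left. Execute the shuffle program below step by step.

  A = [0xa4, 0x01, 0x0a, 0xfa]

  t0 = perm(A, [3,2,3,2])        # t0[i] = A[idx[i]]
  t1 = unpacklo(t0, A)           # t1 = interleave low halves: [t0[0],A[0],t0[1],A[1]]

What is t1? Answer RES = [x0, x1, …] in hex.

RES = [0xfa, 0xa4, 0x0a, 0x01]

  t0: fa 0a fa 0a
  t1: fa a4 0a 01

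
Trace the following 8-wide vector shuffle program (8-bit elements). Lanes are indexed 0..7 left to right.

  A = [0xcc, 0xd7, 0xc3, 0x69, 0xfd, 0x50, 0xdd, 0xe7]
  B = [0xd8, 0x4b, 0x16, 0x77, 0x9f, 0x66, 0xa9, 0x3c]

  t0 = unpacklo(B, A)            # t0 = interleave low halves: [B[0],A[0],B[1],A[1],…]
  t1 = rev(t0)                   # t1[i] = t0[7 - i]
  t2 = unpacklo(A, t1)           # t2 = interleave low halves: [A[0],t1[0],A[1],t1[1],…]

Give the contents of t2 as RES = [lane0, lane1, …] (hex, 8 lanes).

RES = [0xcc, 0x69, 0xd7, 0x77, 0xc3, 0xc3, 0x69, 0x16]

t0 = [0xd8, 0xcc, 0x4b, 0xd7, 0x16, 0xc3, 0x77, 0x69]
t1 = [0x69, 0x77, 0xc3, 0x16, 0xd7, 0x4b, 0xcc, 0xd8]
t2 = [0xcc, 0x69, 0xd7, 0x77, 0xc3, 0xc3, 0x69, 0x16]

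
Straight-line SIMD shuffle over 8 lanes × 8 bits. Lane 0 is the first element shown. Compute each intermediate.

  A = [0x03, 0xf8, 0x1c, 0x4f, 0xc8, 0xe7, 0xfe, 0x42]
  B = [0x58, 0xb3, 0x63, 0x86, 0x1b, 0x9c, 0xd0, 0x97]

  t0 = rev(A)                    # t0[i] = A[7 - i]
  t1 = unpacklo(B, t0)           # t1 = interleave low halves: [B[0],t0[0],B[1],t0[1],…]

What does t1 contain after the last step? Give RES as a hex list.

RES = [0x58, 0x42, 0xb3, 0xfe, 0x63, 0xe7, 0x86, 0xc8]

→ t0 |42|fe|e7|c8|4f|1c|f8|03|
→ t1 |58|42|b3|fe|63|e7|86|c8|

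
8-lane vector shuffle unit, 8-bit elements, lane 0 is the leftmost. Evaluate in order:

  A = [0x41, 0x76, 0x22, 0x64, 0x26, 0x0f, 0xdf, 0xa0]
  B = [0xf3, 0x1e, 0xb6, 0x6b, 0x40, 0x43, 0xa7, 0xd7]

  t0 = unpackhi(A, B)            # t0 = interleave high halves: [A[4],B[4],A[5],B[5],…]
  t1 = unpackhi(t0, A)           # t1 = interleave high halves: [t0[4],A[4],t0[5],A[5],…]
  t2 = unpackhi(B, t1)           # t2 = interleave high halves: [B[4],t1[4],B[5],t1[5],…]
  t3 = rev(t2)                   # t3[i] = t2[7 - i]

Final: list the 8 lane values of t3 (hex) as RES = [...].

t0 = [0x26, 0x40, 0x0f, 0x43, 0xdf, 0xa7, 0xa0, 0xd7]
t1 = [0xdf, 0x26, 0xa7, 0x0f, 0xa0, 0xdf, 0xd7, 0xa0]
t2 = [0x40, 0xa0, 0x43, 0xdf, 0xa7, 0xd7, 0xd7, 0xa0]
t3 = [0xa0, 0xd7, 0xd7, 0xa7, 0xdf, 0x43, 0xa0, 0x40]

RES = [0xa0, 0xd7, 0xd7, 0xa7, 0xdf, 0x43, 0xa0, 0x40]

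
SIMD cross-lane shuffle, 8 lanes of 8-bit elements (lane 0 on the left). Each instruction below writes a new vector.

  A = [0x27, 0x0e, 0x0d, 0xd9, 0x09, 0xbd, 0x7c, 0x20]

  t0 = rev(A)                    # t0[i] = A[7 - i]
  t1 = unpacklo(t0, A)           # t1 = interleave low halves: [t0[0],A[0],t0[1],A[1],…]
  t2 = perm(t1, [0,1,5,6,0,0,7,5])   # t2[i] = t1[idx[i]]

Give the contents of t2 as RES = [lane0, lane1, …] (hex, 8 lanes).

→ t0 |20|7c|bd|09|d9|0d|0e|27|
→ t1 |20|27|7c|0e|bd|0d|09|d9|
→ t2 |20|27|0d|09|20|20|d9|0d|

RES = [ 0x20  0x27  0x0d  0x09  0x20  0x20  0xd9  0x0d ]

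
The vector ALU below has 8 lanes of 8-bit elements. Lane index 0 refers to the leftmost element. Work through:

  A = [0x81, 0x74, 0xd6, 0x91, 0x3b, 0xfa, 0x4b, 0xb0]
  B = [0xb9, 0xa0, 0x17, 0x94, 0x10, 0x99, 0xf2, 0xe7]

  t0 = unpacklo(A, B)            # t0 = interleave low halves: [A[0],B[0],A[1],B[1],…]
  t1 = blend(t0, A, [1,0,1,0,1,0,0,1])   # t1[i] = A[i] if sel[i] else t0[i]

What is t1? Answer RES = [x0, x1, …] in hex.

RES = [0x81, 0xb9, 0xd6, 0xa0, 0x3b, 0x17, 0x91, 0xb0]

t0 = [0x81, 0xb9, 0x74, 0xa0, 0xd6, 0x17, 0x91, 0x94]
t1 = [0x81, 0xb9, 0xd6, 0xa0, 0x3b, 0x17, 0x91, 0xb0]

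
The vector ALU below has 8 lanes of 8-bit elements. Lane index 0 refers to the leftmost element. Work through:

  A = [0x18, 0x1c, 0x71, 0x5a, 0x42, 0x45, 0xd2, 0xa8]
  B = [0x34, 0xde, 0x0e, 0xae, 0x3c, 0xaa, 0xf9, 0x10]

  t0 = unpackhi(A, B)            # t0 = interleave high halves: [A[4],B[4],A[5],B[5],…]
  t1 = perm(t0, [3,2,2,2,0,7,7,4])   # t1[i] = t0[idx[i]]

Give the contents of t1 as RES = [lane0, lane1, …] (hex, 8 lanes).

→ t0 |42|3c|45|aa|d2|f9|a8|10|
→ t1 |aa|45|45|45|42|10|10|d2|

RES = [0xaa, 0x45, 0x45, 0x45, 0x42, 0x10, 0x10, 0xd2]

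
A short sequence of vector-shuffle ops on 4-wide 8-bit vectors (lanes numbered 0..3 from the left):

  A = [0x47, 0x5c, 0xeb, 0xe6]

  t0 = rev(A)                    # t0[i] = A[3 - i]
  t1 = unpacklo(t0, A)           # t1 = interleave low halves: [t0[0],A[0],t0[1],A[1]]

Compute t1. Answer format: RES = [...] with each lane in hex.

t0 = [0xe6, 0xeb, 0x5c, 0x47]
t1 = [0xe6, 0x47, 0xeb, 0x5c]

RES = [0xe6, 0x47, 0xeb, 0x5c]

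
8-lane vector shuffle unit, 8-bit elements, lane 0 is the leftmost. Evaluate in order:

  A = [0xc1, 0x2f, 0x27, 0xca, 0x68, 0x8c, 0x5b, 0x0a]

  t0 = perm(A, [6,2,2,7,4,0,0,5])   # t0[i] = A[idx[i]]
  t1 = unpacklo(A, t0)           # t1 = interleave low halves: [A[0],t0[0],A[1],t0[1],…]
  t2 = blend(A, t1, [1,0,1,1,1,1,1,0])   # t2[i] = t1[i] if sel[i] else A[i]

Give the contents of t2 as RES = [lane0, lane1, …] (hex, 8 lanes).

  t0: 5b 27 27 0a 68 c1 c1 8c
  t1: c1 5b 2f 27 27 27 ca 0a
  t2: c1 2f 2f 27 27 27 ca 0a

RES = [0xc1, 0x2f, 0x2f, 0x27, 0x27, 0x27, 0xca, 0x0a]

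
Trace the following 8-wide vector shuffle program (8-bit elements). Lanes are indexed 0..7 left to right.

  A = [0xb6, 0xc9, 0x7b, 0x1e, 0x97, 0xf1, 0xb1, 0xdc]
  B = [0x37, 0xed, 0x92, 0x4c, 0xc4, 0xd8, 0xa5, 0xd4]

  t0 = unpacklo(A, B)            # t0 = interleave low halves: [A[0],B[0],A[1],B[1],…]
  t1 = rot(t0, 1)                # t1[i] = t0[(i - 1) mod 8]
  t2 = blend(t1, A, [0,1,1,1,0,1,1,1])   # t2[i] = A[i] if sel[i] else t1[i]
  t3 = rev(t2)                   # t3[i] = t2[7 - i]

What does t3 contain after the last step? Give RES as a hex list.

→ t0 |b6|37|c9|ed|7b|92|1e|4c|
→ t1 |4c|b6|37|c9|ed|7b|92|1e|
→ t2 |4c|c9|7b|1e|ed|f1|b1|dc|
→ t3 |dc|b1|f1|ed|1e|7b|c9|4c|

RES = [ 0xdc  0xb1  0xf1  0xed  0x1e  0x7b  0xc9  0x4c ]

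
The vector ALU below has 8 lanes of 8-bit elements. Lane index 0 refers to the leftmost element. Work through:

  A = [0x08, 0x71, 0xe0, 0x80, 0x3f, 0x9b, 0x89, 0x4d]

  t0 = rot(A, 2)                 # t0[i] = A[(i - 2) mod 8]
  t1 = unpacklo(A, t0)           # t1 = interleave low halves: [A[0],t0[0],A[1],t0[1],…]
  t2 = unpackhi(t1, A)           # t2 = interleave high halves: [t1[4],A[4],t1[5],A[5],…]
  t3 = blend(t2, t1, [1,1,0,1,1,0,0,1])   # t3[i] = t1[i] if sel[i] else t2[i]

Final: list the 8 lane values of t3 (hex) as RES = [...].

RES = [0x08, 0x89, 0x08, 0x4d, 0xe0, 0x89, 0x71, 0x71]

→ t0 |89|4d|08|71|e0|80|3f|9b|
→ t1 |08|89|71|4d|e0|08|80|71|
→ t2 |e0|3f|08|9b|80|89|71|4d|
→ t3 |08|89|08|4d|e0|89|71|71|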